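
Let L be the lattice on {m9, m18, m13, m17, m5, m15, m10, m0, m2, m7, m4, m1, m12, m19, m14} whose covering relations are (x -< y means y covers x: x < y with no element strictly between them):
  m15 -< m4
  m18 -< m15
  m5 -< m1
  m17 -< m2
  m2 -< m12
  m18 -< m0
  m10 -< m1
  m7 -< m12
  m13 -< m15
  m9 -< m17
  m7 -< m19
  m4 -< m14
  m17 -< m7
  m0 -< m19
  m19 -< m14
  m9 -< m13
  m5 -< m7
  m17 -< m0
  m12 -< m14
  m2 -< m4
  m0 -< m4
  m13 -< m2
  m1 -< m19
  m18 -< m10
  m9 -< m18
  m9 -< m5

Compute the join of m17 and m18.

Common upper bounds of {m17, m18}: m0, m14, m19, m4.
The least among these is m0.

m0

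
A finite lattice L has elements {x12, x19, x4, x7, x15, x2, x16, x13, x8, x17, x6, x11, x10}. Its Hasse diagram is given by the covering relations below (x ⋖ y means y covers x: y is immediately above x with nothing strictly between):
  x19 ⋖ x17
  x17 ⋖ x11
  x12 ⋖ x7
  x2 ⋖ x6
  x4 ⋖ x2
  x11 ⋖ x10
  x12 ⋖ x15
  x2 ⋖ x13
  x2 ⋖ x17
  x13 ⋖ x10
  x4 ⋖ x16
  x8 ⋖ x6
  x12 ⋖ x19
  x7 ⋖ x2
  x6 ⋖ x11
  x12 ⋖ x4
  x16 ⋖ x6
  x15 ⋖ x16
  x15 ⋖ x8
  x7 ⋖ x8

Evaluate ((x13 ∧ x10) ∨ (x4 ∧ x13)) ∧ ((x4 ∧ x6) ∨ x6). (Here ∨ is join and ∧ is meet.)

x2

x13 ∧ x10 = x13
x4 ∧ x13 = x4
x13 ∨ x4 = x13
x4 ∧ x6 = x4
x4 ∨ x6 = x6
x13 ∧ x6 = x2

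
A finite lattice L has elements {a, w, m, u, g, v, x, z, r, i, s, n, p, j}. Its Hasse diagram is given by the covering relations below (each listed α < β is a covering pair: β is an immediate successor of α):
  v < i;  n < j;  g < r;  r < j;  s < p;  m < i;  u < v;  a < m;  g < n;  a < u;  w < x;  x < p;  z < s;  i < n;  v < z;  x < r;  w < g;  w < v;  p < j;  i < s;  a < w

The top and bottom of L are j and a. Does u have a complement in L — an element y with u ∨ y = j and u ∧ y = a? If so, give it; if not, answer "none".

Need y with u ∨ y = j and u ∧ y = a.
Checking each element gives: r.

r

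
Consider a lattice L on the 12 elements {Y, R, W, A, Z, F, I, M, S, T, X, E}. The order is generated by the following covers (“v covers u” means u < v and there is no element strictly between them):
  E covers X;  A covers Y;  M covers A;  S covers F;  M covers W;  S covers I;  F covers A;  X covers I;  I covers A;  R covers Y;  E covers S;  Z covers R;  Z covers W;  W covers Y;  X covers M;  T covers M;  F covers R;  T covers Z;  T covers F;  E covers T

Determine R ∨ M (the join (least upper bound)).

T

Common upper bounds of {R, M}: E, T.
The least among these is T.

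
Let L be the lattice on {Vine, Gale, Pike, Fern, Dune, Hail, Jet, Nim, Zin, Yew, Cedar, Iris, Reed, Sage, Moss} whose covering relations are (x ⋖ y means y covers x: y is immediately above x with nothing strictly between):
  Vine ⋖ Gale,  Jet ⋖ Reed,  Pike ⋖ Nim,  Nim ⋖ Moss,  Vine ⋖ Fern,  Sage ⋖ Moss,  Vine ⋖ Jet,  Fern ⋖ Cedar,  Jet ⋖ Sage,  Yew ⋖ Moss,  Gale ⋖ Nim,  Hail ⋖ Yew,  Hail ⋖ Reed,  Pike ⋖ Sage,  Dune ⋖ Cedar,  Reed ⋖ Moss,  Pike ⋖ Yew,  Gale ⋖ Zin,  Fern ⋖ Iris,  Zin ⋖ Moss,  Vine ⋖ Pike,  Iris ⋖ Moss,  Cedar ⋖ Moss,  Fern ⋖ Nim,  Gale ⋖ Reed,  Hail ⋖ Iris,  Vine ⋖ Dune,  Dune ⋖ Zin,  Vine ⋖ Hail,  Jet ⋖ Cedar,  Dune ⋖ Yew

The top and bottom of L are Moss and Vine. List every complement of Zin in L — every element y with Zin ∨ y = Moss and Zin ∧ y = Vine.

Fern, Hail, Iris, Jet, Pike, Sage

Need y with Zin ∨ y = Moss and Zin ∧ y = Vine.
Checking each element gives: Fern, Hail, Iris, Jet, Pike, Sage.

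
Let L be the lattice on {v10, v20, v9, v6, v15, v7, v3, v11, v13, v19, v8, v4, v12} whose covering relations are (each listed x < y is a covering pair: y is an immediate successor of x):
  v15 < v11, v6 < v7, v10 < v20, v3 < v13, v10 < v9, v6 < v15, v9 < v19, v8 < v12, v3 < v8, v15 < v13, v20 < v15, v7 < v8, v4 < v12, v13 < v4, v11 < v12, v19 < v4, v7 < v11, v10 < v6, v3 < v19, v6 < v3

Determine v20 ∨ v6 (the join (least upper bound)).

v15

Common upper bounds of {v20, v6}: v11, v12, v13, v15, v4.
The least among these is v15.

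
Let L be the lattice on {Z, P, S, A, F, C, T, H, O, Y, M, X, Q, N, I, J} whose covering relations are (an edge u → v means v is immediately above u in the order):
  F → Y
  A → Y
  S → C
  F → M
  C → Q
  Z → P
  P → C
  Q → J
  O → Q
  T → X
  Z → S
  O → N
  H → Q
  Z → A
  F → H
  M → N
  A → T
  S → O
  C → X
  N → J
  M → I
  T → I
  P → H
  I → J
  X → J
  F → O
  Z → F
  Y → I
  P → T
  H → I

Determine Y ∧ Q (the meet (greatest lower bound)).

F

Common lower bounds of {Y, Q}: F, Z.
The greatest among these is F.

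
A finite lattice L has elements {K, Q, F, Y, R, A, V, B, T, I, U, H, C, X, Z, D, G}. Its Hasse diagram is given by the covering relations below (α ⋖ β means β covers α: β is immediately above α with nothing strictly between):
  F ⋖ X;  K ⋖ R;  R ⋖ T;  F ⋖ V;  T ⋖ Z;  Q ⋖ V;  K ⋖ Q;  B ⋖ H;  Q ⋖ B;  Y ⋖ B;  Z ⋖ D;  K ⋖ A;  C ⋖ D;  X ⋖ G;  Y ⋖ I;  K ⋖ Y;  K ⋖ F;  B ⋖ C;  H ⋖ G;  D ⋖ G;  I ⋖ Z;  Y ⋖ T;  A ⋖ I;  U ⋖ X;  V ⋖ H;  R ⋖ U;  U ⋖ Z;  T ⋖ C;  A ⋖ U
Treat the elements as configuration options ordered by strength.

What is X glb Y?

Common lower bounds of {X, Y}: K.
The greatest among these is K.

K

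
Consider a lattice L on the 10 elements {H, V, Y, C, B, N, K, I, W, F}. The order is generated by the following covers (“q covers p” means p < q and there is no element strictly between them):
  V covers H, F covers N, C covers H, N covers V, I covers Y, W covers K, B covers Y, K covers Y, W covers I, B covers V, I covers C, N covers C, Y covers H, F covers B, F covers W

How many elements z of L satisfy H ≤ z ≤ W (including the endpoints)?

The interval [H, W] = {C, H, I, K, W, Y}, which has 6 elements.

6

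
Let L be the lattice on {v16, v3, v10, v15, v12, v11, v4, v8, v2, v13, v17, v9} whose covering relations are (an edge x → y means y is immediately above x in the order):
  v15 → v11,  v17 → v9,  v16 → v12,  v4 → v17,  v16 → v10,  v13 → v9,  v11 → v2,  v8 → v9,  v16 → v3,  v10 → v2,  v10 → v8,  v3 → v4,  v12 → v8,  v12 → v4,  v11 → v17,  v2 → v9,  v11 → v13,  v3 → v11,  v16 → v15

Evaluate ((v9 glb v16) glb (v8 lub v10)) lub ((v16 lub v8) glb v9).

v8

v9 ∧ v16 = v16
v8 ∨ v10 = v8
v16 ∧ v8 = v16
v16 ∨ v8 = v8
v8 ∧ v9 = v8
v16 ∨ v8 = v8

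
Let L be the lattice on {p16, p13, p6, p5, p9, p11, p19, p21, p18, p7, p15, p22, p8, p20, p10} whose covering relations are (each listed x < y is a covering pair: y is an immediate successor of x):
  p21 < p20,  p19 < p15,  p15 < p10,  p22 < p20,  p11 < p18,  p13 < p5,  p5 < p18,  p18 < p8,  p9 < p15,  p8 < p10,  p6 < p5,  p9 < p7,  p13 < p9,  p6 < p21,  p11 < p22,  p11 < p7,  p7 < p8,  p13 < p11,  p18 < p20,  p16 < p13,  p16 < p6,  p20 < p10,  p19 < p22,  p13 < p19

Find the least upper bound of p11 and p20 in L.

p20

Common upper bounds of {p11, p20}: p10, p20.
The least among these is p20.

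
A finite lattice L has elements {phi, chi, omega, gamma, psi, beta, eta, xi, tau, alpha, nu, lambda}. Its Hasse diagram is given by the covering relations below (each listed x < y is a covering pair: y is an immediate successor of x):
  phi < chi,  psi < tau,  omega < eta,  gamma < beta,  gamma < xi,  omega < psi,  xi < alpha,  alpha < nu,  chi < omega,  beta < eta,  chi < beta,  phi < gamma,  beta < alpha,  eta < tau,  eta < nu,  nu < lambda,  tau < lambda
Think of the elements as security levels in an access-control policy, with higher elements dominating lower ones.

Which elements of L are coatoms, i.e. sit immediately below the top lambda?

The coatoms are exactly the elements covered by lambda: nu, tau.

nu, tau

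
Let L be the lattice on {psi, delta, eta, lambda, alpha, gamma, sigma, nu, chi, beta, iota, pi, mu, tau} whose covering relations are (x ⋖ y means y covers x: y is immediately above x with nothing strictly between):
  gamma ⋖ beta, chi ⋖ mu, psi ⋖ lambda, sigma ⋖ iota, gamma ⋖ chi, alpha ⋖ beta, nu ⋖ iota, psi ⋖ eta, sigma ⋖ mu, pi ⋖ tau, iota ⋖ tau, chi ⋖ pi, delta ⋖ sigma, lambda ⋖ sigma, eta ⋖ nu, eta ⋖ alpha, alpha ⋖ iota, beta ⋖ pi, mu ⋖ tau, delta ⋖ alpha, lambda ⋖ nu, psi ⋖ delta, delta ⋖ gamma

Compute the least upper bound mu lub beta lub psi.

Common upper bounds of {mu, beta, psi}: tau.
The least among these is tau.

tau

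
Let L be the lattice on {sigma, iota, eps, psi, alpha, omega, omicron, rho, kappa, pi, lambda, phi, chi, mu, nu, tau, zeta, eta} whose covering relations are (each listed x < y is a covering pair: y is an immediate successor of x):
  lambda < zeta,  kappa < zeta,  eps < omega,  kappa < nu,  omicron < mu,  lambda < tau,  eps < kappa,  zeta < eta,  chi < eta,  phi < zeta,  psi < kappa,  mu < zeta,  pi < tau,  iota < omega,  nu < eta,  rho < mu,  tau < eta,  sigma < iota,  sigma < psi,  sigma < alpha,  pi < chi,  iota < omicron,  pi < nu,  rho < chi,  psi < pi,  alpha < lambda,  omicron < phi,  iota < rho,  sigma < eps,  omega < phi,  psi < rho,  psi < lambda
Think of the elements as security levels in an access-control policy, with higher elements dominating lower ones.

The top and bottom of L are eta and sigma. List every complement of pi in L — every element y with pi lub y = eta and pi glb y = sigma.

omega, omicron, phi

Need y with pi ∨ y = eta and pi ∧ y = sigma.
Checking each element gives: omega, omicron, phi.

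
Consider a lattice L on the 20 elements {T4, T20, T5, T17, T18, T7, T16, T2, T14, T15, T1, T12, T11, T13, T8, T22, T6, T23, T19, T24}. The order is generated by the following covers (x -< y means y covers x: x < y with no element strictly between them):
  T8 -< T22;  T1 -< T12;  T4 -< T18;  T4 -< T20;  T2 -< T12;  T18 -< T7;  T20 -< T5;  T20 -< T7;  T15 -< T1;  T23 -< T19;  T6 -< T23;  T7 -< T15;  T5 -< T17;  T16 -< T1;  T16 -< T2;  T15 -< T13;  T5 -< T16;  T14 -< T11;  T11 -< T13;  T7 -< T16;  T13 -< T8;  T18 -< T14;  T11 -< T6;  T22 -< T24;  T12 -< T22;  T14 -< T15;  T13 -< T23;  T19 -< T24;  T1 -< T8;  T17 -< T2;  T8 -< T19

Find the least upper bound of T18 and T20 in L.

T7

Common upper bounds of {T18, T20}: T1, T12, T13, T15, T16, T19, T2, T22, T23, T24, T7, T8.
The least among these is T7.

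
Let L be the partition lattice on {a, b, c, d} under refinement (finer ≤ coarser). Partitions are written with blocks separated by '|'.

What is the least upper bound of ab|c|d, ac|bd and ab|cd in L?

The join of ab|c|d, ac|bd, ab|cd merges any blocks that overlap across the partitions, giving abcd.

abcd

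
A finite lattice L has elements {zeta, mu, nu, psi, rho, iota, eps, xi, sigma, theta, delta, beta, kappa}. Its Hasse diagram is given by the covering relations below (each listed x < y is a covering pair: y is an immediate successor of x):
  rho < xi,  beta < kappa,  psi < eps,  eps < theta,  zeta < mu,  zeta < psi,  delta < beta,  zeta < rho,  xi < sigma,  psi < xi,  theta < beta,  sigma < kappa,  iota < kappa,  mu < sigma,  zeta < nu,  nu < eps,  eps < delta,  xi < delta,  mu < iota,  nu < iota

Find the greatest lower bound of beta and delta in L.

Common lower bounds of {beta, delta}: delta, eps, nu, psi, rho, xi, zeta.
The greatest among these is delta.

delta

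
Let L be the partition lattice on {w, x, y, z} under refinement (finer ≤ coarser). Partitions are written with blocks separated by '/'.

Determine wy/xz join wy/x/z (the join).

wy/xz

Common upper bounds of {wy/xz, wy/x/z}: wxyz, wy/xz.
The least among these is wy/xz.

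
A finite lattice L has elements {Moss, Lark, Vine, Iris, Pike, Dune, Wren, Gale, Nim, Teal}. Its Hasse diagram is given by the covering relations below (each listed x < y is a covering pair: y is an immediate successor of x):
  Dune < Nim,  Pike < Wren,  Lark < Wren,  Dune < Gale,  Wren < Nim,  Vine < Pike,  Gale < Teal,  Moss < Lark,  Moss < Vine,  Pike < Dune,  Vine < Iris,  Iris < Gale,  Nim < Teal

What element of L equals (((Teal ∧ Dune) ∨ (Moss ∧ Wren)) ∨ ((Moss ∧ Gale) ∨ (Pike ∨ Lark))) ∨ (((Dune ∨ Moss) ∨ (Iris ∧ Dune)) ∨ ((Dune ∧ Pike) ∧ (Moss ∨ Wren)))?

Teal ∧ Dune = Dune
Moss ∧ Wren = Moss
Dune ∨ Moss = Dune
Moss ∧ Gale = Moss
Pike ∨ Lark = Wren
Moss ∨ Wren = Wren
Dune ∨ Wren = Nim
Dune ∨ Moss = Dune
Iris ∧ Dune = Vine
Dune ∨ Vine = Dune
Dune ∧ Pike = Pike
Moss ∨ Wren = Wren
Pike ∧ Wren = Pike
Dune ∨ Pike = Dune
Nim ∨ Dune = Nim

Nim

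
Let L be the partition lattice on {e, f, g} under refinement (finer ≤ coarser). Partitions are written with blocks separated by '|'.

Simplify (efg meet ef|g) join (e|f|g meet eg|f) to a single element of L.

ef|g

efg ∧ ef|g = ef|g
e|f|g ∧ eg|f = e|f|g
ef|g ∨ e|f|g = ef|g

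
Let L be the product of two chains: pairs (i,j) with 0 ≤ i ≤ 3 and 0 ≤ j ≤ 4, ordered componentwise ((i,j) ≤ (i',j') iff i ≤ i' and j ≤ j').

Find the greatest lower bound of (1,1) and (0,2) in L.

(0,1)

In a product of chains, the meet is componentwise min, giving (0,1).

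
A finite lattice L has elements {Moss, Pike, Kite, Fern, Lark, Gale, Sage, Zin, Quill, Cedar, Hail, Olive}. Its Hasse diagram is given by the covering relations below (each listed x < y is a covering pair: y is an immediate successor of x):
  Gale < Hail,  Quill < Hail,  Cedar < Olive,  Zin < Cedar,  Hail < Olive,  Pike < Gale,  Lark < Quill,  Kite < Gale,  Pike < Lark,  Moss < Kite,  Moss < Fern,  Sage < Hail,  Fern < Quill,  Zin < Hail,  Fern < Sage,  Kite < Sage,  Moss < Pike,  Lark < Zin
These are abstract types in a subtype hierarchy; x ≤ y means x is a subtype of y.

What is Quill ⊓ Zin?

Lark

Common lower bounds of {Quill, Zin}: Lark, Moss, Pike.
The greatest among these is Lark.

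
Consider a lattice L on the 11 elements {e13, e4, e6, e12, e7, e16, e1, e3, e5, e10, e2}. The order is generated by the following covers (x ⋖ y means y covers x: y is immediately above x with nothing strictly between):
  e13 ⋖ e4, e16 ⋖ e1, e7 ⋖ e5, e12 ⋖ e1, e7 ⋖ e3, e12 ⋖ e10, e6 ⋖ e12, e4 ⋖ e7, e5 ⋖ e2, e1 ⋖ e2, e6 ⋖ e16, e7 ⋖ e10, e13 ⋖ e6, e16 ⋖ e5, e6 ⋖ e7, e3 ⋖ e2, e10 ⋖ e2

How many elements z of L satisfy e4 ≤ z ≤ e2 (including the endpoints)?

The interval [e4, e2] = {e10, e2, e3, e4, e5, e7}, which has 6 elements.

6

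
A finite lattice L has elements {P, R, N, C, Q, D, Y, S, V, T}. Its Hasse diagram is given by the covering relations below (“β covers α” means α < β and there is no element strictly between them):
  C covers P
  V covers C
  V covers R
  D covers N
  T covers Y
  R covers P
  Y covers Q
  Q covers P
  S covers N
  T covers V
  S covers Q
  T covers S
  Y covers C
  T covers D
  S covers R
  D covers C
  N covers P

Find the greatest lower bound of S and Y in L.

Common lower bounds of {S, Y}: P, Q.
The greatest among these is Q.

Q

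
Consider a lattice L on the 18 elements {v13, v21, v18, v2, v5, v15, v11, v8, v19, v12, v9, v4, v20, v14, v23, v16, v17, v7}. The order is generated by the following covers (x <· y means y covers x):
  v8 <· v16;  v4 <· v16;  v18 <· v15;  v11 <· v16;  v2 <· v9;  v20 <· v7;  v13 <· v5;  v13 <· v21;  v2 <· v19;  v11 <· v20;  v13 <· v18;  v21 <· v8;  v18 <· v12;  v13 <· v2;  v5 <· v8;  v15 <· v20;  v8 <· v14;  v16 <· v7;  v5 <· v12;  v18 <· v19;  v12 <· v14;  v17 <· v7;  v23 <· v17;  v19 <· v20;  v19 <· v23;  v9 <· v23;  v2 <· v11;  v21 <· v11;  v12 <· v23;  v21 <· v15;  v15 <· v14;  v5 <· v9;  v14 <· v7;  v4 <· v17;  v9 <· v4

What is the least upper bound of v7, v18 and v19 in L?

Common upper bounds of {v7, v18, v19}: v7.
The least among these is v7.

v7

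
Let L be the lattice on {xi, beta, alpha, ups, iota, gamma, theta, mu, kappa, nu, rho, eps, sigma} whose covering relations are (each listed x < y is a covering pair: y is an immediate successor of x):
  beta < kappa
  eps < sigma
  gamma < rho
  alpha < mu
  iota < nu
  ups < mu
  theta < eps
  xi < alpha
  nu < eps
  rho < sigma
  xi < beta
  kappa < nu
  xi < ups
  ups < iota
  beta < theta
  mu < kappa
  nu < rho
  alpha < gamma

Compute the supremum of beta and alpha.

Common upper bounds of {beta, alpha}: eps, kappa, nu, rho, sigma.
The least among these is kappa.

kappa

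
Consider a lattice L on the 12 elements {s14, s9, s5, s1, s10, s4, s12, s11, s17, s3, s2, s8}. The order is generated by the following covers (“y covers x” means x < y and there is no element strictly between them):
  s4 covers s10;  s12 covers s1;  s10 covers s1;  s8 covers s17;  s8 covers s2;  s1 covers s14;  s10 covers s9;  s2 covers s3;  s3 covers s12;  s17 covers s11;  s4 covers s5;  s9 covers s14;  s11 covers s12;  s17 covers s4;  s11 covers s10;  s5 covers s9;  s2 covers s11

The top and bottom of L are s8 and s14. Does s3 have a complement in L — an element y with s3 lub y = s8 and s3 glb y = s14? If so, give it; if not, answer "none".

s5

Need y with s3 ∨ y = s8 and s3 ∧ y = s14.
Checking each element gives: s5.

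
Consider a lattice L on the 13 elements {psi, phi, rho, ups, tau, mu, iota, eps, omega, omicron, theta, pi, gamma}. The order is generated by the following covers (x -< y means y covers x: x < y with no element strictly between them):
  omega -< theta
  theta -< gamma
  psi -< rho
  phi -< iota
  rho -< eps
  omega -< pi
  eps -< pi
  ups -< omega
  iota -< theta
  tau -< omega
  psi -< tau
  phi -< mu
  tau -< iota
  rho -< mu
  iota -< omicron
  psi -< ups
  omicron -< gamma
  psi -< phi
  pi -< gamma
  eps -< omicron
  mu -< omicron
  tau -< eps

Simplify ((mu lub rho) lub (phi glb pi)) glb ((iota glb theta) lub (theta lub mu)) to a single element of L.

mu

mu ∨ rho = mu
phi ∧ pi = psi
mu ∨ psi = mu
iota ∧ theta = iota
theta ∨ mu = gamma
iota ∨ gamma = gamma
mu ∧ gamma = mu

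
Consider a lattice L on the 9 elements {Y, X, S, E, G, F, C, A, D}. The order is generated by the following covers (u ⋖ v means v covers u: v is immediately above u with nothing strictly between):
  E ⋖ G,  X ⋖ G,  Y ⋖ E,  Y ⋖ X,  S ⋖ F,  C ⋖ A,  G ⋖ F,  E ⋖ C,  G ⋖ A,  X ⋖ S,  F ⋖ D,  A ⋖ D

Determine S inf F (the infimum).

S

Common lower bounds of {S, F}: S, X, Y.
The greatest among these is S.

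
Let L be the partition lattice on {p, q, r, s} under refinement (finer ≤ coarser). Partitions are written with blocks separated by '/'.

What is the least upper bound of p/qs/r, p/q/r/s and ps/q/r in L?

pqs/r

Common upper bounds of {p/qs/r, p/q/r/s, ps/q/r}: pqrs, pqs/r.
The least among these is pqs/r.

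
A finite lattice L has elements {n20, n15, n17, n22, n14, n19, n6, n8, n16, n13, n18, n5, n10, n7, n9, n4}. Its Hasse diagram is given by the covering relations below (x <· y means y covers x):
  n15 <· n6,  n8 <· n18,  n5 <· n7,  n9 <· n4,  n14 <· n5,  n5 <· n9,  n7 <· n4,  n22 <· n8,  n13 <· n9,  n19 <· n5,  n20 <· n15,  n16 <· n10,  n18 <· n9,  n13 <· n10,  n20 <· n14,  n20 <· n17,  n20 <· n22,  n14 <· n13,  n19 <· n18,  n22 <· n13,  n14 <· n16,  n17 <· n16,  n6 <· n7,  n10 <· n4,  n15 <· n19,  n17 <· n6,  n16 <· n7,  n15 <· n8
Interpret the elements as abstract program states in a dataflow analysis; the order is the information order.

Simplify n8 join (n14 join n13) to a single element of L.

n14 ∨ n13 = n13
n8 ∨ n13 = n9

n9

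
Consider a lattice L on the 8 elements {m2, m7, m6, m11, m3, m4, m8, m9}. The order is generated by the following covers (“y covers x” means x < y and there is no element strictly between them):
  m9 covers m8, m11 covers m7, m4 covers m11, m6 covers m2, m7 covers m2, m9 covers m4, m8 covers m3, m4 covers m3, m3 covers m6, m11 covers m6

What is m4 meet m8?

Common lower bounds of {m4, m8}: m2, m3, m6.
The greatest among these is m3.

m3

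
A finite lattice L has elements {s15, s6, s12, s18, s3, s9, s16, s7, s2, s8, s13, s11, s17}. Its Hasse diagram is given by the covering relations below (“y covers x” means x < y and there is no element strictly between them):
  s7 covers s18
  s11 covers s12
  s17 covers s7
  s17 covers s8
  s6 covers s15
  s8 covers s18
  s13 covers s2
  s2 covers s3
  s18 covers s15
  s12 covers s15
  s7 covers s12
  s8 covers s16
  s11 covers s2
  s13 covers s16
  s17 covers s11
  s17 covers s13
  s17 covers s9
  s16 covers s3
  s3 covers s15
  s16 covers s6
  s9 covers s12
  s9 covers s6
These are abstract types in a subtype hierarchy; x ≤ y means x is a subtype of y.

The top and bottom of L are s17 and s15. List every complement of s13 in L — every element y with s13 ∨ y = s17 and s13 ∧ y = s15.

Need y with s13 ∨ y = s17 and s13 ∧ y = s15.
Checking each element gives: s12, s18, s7.

s12, s18, s7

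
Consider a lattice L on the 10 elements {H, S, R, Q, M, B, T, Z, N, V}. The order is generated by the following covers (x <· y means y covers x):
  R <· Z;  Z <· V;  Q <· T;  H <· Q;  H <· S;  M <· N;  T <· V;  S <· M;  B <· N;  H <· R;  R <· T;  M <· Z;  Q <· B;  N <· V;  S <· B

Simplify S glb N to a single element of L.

S ∧ N = S

S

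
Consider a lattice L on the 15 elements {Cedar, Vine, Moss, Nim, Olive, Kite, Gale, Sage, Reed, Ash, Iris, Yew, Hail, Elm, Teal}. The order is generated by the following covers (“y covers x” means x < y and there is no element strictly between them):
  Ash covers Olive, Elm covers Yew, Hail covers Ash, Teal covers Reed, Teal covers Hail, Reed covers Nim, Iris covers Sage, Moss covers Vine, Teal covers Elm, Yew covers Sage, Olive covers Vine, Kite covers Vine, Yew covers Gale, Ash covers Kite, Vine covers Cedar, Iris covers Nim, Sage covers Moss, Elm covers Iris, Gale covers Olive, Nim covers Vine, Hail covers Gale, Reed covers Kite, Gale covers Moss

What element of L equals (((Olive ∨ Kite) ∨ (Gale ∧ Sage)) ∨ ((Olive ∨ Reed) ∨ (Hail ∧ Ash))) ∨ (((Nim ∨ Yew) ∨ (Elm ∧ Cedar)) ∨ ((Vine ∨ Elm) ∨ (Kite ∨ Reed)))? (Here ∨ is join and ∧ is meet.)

Olive ∨ Kite = Ash
Gale ∧ Sage = Moss
Ash ∨ Moss = Hail
Olive ∨ Reed = Teal
Hail ∧ Ash = Ash
Teal ∨ Ash = Teal
Hail ∨ Teal = Teal
Nim ∨ Yew = Elm
Elm ∧ Cedar = Cedar
Elm ∨ Cedar = Elm
Vine ∨ Elm = Elm
Kite ∨ Reed = Reed
Elm ∨ Reed = Teal
Elm ∨ Teal = Teal
Teal ∨ Teal = Teal

Teal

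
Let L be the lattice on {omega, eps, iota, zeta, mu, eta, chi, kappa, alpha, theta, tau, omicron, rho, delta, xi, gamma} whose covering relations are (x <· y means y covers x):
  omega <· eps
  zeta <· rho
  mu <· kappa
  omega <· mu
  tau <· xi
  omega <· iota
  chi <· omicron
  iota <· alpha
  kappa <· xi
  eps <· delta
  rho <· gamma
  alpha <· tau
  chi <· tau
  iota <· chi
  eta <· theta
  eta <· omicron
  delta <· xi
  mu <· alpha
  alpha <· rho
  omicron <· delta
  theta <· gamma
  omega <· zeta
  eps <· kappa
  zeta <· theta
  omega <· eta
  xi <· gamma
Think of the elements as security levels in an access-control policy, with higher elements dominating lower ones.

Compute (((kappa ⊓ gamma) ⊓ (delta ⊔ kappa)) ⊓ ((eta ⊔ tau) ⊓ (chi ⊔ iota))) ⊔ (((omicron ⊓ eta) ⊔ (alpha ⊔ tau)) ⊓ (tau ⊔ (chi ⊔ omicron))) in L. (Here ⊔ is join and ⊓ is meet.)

xi

kappa ∧ gamma = kappa
delta ∨ kappa = xi
kappa ∧ xi = kappa
eta ∨ tau = xi
chi ∨ iota = chi
xi ∧ chi = chi
kappa ∧ chi = omega
omicron ∧ eta = eta
alpha ∨ tau = tau
eta ∨ tau = xi
chi ∨ omicron = omicron
tau ∨ omicron = xi
xi ∧ xi = xi
omega ∨ xi = xi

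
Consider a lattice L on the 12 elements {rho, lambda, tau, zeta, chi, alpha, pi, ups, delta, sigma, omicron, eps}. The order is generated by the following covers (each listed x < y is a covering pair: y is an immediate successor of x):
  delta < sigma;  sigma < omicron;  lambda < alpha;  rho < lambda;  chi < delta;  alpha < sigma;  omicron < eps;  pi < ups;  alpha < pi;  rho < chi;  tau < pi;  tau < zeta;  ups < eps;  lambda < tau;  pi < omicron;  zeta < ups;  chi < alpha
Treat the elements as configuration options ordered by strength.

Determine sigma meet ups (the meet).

alpha

Common lower bounds of {sigma, ups}: alpha, chi, lambda, rho.
The greatest among these is alpha.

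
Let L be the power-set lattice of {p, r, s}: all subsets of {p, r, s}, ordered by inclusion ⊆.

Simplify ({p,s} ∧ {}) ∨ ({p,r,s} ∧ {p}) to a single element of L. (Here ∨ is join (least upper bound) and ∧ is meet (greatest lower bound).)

{p}

{p,s} ∧ {} = {}
{p,r,s} ∧ {p} = {p}
{} ∨ {p} = {p}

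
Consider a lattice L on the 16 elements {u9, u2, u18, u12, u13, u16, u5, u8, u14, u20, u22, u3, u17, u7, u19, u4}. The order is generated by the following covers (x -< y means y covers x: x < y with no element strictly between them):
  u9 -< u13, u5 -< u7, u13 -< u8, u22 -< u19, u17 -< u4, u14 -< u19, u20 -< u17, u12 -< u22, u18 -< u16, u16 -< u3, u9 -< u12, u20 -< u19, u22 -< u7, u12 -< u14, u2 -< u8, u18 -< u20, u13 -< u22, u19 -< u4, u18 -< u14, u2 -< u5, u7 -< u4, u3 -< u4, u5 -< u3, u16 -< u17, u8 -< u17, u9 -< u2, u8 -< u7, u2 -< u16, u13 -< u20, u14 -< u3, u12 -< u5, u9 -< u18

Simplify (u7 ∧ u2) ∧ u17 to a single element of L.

u7 ∧ u2 = u2
u2 ∧ u17 = u2

u2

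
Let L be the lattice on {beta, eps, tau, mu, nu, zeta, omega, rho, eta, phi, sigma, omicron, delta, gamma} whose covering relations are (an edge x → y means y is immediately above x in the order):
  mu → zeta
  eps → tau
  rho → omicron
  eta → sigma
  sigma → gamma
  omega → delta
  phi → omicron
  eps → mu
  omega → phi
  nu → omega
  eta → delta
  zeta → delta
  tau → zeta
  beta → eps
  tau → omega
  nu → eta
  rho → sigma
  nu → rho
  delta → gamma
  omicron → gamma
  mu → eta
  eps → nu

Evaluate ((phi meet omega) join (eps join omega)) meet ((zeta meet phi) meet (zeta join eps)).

phi ∧ omega = omega
eps ∨ omega = omega
omega ∨ omega = omega
zeta ∧ phi = tau
zeta ∨ eps = zeta
tau ∧ zeta = tau
omega ∧ tau = tau

tau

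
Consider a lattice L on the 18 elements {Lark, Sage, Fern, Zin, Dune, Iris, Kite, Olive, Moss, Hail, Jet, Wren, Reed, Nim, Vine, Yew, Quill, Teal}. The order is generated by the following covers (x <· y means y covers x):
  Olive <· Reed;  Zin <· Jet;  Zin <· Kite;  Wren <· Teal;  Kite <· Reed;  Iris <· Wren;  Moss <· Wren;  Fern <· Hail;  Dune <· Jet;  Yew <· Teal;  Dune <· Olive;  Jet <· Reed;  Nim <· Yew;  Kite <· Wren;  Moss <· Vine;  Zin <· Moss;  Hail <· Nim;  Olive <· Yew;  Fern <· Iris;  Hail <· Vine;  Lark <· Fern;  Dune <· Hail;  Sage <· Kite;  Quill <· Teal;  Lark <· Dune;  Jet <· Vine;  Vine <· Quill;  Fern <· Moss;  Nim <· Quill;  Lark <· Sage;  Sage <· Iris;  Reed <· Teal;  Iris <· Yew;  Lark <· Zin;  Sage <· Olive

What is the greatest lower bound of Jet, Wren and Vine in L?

Common lower bounds of {Jet, Wren, Vine}: Lark, Zin.
The greatest among these is Zin.

Zin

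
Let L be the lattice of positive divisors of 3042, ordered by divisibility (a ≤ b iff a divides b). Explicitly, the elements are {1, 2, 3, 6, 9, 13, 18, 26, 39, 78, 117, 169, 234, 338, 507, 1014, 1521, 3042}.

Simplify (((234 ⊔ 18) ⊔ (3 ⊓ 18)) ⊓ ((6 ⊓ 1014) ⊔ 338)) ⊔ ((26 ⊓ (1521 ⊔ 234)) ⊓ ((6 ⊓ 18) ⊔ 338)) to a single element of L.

234 ∨ 18 = 234
3 ∧ 18 = 3
234 ∨ 3 = 234
6 ∧ 1014 = 6
6 ∨ 338 = 1014
234 ∧ 1014 = 78
1521 ∨ 234 = 3042
26 ∧ 3042 = 26
6 ∧ 18 = 6
6 ∨ 338 = 1014
26 ∧ 1014 = 26
78 ∨ 26 = 78

78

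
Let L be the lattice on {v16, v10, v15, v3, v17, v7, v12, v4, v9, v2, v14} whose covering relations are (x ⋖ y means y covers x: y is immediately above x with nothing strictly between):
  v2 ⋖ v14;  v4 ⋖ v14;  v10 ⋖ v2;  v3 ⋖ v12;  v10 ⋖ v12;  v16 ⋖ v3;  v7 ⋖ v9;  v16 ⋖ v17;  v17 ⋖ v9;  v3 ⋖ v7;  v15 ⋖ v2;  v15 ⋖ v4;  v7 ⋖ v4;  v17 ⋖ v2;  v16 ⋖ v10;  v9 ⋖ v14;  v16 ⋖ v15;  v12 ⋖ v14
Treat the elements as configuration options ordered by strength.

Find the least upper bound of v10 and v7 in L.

Common upper bounds of {v10, v7}: v14.
The least among these is v14.

v14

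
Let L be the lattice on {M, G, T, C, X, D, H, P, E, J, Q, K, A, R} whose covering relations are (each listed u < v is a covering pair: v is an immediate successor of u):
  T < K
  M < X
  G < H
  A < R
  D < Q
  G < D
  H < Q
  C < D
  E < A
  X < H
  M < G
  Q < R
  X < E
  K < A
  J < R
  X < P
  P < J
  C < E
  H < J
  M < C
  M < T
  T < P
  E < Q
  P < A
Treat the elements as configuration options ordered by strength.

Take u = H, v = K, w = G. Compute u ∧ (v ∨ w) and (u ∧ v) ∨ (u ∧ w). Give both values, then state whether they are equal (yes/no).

v ∨ w = R, so u ∧ (v ∨ w) = H ∧ R = H.
u ∧ v = M and u ∧ w = G, so (u ∧ v) ∨ (u ∧ w) = M ∨ G = G.
Equal: no.

H; G; no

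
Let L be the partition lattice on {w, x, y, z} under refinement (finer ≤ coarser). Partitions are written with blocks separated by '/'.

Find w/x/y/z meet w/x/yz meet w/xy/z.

The meet (common refinement) of w/x/y/z, w/x/yz, w/xy/z intersects blocks pairwise, giving w/x/y/z.

w/x/y/z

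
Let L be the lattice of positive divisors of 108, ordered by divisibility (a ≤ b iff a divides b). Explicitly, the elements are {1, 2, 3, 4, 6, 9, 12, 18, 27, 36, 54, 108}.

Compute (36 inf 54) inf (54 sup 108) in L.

36 ∧ 54 = 18
54 ∨ 108 = 108
18 ∧ 108 = 18

18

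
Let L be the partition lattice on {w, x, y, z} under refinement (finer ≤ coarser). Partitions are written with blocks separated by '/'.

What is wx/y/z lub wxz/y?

wxz/y

Common upper bounds of {wx/y/z, wxz/y}: wxyz, wxz/y.
The least among these is wxz/y.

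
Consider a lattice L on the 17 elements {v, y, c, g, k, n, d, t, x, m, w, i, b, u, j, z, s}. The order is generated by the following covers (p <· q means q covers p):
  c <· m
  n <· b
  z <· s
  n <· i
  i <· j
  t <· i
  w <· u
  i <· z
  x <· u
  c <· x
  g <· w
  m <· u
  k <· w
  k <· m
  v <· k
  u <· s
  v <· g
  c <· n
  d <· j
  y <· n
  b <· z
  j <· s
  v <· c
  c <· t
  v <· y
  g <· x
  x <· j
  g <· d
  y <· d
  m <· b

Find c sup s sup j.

s

Common upper bounds of {c, s, j}: s.
The least among these is s.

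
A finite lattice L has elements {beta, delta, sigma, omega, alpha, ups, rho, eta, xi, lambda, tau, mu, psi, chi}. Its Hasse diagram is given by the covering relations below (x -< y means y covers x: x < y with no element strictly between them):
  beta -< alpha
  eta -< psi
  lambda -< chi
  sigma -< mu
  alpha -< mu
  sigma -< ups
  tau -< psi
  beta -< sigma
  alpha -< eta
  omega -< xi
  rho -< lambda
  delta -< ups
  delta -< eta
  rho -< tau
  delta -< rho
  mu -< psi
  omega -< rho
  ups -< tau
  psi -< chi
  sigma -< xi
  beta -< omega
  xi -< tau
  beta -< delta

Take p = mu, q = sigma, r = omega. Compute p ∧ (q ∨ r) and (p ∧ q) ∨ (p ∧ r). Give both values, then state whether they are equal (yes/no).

q ∨ r = xi, so p ∧ (q ∨ r) = mu ∧ xi = sigma.
p ∧ q = sigma and p ∧ r = beta, so (p ∧ q) ∨ (p ∧ r) = sigma ∨ beta = sigma.
Equal: yes.

sigma; sigma; yes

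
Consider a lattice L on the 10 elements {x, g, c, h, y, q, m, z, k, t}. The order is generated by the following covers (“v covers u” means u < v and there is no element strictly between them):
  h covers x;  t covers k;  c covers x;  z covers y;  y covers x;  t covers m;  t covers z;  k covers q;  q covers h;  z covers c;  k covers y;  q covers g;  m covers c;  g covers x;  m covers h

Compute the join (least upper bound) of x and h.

Common upper bounds of {x, h}: h, k, m, q, t.
The least among these is h.

h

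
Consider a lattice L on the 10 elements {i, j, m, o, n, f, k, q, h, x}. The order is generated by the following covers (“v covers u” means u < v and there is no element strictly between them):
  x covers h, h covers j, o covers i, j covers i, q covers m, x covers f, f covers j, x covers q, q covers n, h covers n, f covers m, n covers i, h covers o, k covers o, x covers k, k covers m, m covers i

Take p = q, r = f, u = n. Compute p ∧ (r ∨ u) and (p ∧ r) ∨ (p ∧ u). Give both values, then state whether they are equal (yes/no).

q; q; yes

r ∨ u = x, so p ∧ (r ∨ u) = q ∧ x = q.
p ∧ r = m and p ∧ u = n, so (p ∧ r) ∨ (p ∧ u) = m ∨ n = q.
Equal: yes.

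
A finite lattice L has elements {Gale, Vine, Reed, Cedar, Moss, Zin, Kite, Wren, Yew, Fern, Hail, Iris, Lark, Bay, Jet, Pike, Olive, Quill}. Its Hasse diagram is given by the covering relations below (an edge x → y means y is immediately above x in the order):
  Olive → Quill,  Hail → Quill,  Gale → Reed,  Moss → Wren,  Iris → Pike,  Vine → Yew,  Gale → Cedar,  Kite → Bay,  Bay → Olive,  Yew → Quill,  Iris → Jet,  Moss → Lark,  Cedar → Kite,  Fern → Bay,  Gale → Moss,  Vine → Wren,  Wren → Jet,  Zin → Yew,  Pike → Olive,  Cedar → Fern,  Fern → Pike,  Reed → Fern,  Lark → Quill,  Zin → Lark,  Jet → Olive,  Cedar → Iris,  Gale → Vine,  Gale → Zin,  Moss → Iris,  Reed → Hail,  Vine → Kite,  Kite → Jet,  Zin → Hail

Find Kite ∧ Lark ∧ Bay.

Common lower bounds of {Kite, Lark, Bay}: Gale.
The greatest among these is Gale.

Gale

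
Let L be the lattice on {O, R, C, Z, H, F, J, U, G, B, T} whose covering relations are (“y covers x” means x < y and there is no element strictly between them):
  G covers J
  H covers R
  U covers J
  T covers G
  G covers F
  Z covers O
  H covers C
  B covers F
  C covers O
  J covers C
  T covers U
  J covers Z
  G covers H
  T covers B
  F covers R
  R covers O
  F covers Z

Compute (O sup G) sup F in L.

G

O ∨ G = G
G ∨ F = G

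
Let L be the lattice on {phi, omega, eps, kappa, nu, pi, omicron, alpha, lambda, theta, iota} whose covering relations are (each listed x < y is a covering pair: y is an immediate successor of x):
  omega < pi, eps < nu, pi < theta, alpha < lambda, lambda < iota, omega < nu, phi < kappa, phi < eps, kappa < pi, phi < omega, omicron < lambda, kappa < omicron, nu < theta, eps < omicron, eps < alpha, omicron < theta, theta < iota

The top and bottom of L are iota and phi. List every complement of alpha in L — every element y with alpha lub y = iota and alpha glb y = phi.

Need y with alpha ∨ y = iota and alpha ∧ y = phi.
Checking each element gives: omega, pi.

omega, pi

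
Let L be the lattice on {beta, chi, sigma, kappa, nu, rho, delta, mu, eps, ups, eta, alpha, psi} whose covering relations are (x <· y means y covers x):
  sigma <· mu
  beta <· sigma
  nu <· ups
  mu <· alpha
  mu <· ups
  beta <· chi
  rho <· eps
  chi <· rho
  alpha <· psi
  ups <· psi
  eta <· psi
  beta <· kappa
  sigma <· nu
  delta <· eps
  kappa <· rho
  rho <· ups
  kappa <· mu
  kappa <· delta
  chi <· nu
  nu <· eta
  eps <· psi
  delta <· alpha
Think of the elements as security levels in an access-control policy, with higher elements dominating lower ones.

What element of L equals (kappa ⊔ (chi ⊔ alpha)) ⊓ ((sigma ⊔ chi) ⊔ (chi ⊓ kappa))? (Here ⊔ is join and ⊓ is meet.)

chi ∨ alpha = psi
kappa ∨ psi = psi
sigma ∨ chi = nu
chi ∧ kappa = beta
nu ∨ beta = nu
psi ∧ nu = nu

nu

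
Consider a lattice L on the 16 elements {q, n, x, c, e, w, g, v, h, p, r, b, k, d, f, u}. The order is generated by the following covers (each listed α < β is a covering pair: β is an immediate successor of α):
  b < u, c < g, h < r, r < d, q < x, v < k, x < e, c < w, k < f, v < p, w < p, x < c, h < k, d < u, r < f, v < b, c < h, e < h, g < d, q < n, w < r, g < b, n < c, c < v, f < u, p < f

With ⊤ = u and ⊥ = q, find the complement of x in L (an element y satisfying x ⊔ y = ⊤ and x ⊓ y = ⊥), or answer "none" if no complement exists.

none

For every candidate y, either x ∨ y ≠ u or x ∧ y ≠ q; no complement exists.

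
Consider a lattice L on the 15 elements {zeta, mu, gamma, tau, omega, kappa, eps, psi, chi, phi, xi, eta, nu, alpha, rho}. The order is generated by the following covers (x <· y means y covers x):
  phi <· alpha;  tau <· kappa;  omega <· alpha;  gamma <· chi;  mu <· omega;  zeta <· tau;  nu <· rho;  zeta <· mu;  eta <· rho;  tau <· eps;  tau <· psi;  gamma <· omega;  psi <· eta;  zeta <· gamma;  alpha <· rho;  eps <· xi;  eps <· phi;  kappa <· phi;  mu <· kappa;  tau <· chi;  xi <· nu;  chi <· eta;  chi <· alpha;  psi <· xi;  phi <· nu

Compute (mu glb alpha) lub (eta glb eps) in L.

mu ∧ alpha = mu
eta ∧ eps = tau
mu ∨ tau = kappa

kappa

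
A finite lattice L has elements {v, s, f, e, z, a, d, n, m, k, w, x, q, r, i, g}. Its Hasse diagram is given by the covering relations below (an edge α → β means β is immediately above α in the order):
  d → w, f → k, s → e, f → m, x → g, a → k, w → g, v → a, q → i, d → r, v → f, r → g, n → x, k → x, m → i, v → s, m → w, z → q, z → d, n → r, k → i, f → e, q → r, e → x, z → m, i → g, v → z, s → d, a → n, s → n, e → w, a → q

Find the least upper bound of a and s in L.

Common upper bounds of {a, s}: g, n, r, x.
The least among these is n.

n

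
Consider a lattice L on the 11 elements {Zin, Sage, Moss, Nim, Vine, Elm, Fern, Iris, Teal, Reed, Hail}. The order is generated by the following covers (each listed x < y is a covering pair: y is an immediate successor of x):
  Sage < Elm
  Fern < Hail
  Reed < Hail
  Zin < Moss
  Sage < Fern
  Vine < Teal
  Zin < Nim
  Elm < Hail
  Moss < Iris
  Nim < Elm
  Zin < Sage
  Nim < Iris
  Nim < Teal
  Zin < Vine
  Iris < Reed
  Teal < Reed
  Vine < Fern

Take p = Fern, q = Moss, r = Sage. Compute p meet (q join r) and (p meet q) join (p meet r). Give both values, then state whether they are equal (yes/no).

q join r = Hail, so p meet (q join r) = Fern meet Hail = Fern.
p meet q = Zin and p meet r = Sage, so (p meet q) join (p meet r) = Zin join Sage = Sage.
Equal: no.

Fern; Sage; no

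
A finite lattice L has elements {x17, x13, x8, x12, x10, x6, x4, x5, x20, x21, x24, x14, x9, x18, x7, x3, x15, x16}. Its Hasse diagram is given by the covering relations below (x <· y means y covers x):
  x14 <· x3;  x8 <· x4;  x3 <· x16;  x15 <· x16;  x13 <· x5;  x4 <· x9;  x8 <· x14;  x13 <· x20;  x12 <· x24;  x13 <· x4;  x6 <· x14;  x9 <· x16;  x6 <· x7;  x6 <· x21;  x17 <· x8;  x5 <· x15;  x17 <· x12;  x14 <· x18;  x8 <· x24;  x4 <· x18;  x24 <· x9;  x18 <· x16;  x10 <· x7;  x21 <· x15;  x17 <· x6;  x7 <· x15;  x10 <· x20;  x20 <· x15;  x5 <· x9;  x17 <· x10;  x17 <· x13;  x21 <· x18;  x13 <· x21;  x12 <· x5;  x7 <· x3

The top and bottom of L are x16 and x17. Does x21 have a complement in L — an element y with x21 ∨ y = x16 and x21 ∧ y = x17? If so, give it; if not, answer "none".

x24

Need y with x21 ∨ y = x16 and x21 ∧ y = x17.
Checking each element gives: x24.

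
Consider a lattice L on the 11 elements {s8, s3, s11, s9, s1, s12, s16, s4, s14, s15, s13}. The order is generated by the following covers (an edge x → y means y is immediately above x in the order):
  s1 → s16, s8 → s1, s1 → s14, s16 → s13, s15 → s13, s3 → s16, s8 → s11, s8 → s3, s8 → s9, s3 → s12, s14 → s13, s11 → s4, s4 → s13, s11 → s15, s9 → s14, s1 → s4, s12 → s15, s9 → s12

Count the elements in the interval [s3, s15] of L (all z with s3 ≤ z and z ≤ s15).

The interval [s3, s15] = {s12, s15, s3}, which has 3 elements.

3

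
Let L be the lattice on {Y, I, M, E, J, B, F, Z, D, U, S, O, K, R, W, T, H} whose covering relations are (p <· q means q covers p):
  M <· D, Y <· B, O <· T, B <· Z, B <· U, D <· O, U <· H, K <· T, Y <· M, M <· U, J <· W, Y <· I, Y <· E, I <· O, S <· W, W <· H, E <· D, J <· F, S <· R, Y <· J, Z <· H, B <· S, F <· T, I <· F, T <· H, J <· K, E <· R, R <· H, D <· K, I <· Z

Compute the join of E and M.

Common upper bounds of {E, M}: D, H, K, O, T.
The least among these is D.

D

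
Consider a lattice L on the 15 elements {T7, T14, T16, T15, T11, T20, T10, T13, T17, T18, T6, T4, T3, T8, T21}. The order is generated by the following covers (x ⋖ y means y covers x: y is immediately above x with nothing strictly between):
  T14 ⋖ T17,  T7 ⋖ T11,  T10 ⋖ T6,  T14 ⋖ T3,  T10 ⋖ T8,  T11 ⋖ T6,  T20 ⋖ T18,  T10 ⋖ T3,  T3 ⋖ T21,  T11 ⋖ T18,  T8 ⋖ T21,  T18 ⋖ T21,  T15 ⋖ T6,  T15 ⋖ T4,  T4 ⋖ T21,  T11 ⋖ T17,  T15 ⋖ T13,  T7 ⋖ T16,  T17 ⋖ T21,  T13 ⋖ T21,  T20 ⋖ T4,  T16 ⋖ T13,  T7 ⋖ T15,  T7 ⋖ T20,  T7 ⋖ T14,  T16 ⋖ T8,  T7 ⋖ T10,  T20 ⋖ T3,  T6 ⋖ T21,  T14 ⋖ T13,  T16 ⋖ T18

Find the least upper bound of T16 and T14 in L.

Common upper bounds of {T16, T14}: T13, T21.
The least among these is T13.

T13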